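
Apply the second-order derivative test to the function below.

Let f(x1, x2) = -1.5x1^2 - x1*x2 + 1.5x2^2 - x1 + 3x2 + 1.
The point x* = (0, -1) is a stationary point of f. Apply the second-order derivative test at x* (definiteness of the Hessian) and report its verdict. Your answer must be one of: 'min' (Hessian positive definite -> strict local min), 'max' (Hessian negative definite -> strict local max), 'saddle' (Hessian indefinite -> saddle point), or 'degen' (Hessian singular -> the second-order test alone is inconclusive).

Compute the Hessian H = grad^2 f:
  H = [[-3, -1], [-1, 3]]
Verify stationarity: grad f(x*) = H x* + g = (0, 0).
Eigenvalues of H: -3.1623, 3.1623.
Eigenvalues have mixed signs, so H is indefinite -> x* is a saddle point.

saddle


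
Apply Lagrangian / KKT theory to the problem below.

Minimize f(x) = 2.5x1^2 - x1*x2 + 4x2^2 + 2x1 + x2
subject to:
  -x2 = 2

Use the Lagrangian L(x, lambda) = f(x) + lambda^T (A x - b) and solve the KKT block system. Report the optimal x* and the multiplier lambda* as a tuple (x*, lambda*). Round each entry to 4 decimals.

Form the Lagrangian:
  L(x, lambda) = (1/2) x^T Q x + c^T x + lambda^T (A x - b)
Stationarity (grad_x L = 0): Q x + c + A^T lambda = 0.
Primal feasibility: A x = b.

This gives the KKT block system:
  [ Q   A^T ] [ x     ]   [-c ]
  [ A    0  ] [ lambda ] = [ b ]

Solving the linear system:
  x*      = (-0.8, -2)
  lambda* = (-14.2)
  f(x*)   = 12.4

x* = (-0.8, -2), lambda* = (-14.2)


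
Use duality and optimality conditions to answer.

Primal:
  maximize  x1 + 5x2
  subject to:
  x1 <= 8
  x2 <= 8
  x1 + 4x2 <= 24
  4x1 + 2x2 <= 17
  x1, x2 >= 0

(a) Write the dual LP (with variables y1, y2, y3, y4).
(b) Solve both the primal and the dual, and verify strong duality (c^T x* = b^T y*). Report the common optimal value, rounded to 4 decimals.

The standard primal-dual pair for 'max c^T x s.t. A x <= b, x >= 0' is:
  Dual:  min b^T y  s.t.  A^T y >= c,  y >= 0.

So the dual LP is:
  minimize  8y1 + 8y2 + 24y3 + 17y4
  subject to:
    y1 + y3 + 4y4 >= 1
    y2 + 4y3 + 2y4 >= 5
    y1, y2, y3, y4 >= 0

Solving the primal: x* = (0, 6).
  primal value c^T x* = 30.
Solving the dual: y* = (0, 0, 1.25, 0).
  dual value b^T y* = 30.
Strong duality: c^T x* = b^T y*. Confirmed.

30


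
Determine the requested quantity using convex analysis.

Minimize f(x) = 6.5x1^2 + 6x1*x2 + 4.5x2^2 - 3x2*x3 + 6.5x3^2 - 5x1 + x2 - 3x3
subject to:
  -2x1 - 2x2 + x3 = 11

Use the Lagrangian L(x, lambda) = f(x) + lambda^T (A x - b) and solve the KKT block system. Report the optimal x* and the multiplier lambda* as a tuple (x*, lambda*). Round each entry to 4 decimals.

Form the Lagrangian:
  L(x, lambda) = (1/2) x^T Q x + c^T x + lambda^T (A x - b)
Stationarity (grad_x L = 0): Q x + c + A^T lambda = 0.
Primal feasibility: A x = b.

This gives the KKT block system:
  [ Q   A^T ] [ x     ]   [-c ]
  [ A    0  ] [ lambda ] = [ b ]

Solving the linear system:
  x*      = (-1.2037, -3.7838, 1.0249)
  lambda* = (-21.6757)
  f(x*)   = 118.7963

x* = (-1.2037, -3.7838, 1.0249), lambda* = (-21.6757)


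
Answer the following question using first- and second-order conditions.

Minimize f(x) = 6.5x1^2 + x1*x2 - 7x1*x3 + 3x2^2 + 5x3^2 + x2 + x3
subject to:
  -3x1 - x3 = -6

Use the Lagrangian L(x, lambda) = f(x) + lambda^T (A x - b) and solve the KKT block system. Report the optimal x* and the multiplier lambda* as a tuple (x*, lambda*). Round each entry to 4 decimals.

Form the Lagrangian:
  L(x, lambda) = (1/2) x^T Q x + c^T x + lambda^T (A x - b)
Stationarity (grad_x L = 0): Q x + c + A^T lambda = 0.
Primal feasibility: A x = b.

This gives the KKT block system:
  [ Q   A^T ] [ x     ]   [-c ]
  [ A    0  ] [ lambda ] = [ b ]

Solving the linear system:
  x*      = (1.5547, -0.4258, 1.336)
  lambda* = (3.4776)
  f(x*)   = 10.8878

x* = (1.5547, -0.4258, 1.336), lambda* = (3.4776)


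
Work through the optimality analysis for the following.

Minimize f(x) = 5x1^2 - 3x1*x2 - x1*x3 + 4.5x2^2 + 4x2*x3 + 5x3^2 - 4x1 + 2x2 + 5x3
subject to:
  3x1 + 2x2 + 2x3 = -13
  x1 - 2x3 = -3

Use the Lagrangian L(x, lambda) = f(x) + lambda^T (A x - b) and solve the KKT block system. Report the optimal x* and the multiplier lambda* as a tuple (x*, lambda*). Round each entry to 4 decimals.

Form the Lagrangian:
  L(x, lambda) = (1/2) x^T Q x + c^T x + lambda^T (A x - b)
Stationarity (grad_x L = 0): Q x + c + A^T lambda = 0.
Primal feasibility: A x = b.

This gives the KKT block system:
  [ Q   A^T ] [ x     ]   [-c ]
  [ A    0  ] [ lambda ] = [ b ]

Solving the linear system:
  x*      = (-2.7282, -2.5437, 0.1359)
  lambda* = (6.0825, 5.5388)
  f(x*)   = 51.0971

x* = (-2.7282, -2.5437, 0.1359), lambda* = (6.0825, 5.5388)


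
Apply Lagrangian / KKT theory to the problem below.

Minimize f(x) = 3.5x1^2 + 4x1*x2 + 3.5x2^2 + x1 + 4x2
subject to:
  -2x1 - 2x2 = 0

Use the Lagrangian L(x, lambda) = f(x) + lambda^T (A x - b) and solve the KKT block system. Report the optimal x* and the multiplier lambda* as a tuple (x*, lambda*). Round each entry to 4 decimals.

Form the Lagrangian:
  L(x, lambda) = (1/2) x^T Q x + c^T x + lambda^T (A x - b)
Stationarity (grad_x L = 0): Q x + c + A^T lambda = 0.
Primal feasibility: A x = b.

This gives the KKT block system:
  [ Q   A^T ] [ x     ]   [-c ]
  [ A    0  ] [ lambda ] = [ b ]

Solving the linear system:
  x*      = (0.5, -0.5)
  lambda* = (1.25)
  f(x*)   = -0.75

x* = (0.5, -0.5), lambda* = (1.25)


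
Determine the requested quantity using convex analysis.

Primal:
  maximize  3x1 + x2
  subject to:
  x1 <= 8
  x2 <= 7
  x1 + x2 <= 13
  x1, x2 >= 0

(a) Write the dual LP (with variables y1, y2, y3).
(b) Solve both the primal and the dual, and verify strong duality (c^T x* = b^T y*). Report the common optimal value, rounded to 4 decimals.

The standard primal-dual pair for 'max c^T x s.t. A x <= b, x >= 0' is:
  Dual:  min b^T y  s.t.  A^T y >= c,  y >= 0.

So the dual LP is:
  minimize  8y1 + 7y2 + 13y3
  subject to:
    y1 + y3 >= 3
    y2 + y3 >= 1
    y1, y2, y3 >= 0

Solving the primal: x* = (8, 5).
  primal value c^T x* = 29.
Solving the dual: y* = (2, 0, 1).
  dual value b^T y* = 29.
Strong duality: c^T x* = b^T y*. Confirmed.

29


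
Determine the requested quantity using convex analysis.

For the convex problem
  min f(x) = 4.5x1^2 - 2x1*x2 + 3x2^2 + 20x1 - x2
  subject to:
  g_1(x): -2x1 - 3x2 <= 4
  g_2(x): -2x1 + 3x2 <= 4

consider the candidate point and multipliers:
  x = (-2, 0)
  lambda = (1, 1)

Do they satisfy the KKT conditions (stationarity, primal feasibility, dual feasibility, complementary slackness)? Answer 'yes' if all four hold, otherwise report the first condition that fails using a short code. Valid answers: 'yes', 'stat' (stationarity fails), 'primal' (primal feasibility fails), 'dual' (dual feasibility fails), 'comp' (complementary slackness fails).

Gradient of f: grad f(x) = Q x + c = (2, 3)
Constraint values g_i(x) = a_i^T x - b_i:
  g_1((-2, 0)) = 0
  g_2((-2, 0)) = 0
Stationarity residual: grad f(x) + sum_i lambda_i a_i = (-2, 3)
  -> stationarity FAILS
Primal feasibility (all g_i <= 0): OK
Dual feasibility (all lambda_i >= 0): OK
Complementary slackness (lambda_i * g_i(x) = 0 for all i): OK

Verdict: the first failing condition is stationarity -> stat.

stat


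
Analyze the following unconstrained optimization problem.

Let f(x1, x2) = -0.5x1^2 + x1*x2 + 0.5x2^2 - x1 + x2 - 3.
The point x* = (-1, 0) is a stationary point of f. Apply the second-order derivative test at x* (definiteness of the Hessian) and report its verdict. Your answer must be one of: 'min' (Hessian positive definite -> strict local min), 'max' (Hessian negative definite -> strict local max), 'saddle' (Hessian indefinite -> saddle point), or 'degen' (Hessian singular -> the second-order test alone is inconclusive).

Compute the Hessian H = grad^2 f:
  H = [[-1, 1], [1, 1]]
Verify stationarity: grad f(x*) = H x* + g = (0, 0).
Eigenvalues of H: -1.4142, 1.4142.
Eigenvalues have mixed signs, so H is indefinite -> x* is a saddle point.

saddle


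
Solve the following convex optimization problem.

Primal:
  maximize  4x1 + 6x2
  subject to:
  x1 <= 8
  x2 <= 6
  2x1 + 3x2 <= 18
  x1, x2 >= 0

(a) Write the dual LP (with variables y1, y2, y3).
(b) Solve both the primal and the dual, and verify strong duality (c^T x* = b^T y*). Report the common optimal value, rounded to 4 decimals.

The standard primal-dual pair for 'max c^T x s.t. A x <= b, x >= 0' is:
  Dual:  min b^T y  s.t.  A^T y >= c,  y >= 0.

So the dual LP is:
  minimize  8y1 + 6y2 + 18y3
  subject to:
    y1 + 2y3 >= 4
    y2 + 3y3 >= 6
    y1, y2, y3 >= 0

Solving the primal: x* = (0, 6).
  primal value c^T x* = 36.
Solving the dual: y* = (0, 0, 2).
  dual value b^T y* = 36.
Strong duality: c^T x* = b^T y*. Confirmed.

36


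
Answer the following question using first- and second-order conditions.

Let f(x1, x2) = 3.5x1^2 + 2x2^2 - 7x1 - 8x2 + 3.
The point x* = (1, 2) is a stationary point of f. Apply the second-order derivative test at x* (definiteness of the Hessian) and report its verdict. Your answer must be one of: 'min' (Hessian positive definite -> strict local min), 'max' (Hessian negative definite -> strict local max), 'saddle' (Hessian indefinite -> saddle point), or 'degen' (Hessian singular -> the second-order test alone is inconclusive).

Compute the Hessian H = grad^2 f:
  H = [[7, 0], [0, 4]]
Verify stationarity: grad f(x*) = H x* + g = (0, 0).
Eigenvalues of H: 4, 7.
Both eigenvalues > 0, so H is positive definite -> x* is a strict local min.

min


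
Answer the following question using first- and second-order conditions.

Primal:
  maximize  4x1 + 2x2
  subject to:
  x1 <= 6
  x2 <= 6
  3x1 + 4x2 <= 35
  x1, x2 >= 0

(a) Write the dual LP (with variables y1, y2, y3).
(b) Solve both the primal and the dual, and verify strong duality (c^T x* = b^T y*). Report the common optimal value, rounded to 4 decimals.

The standard primal-dual pair for 'max c^T x s.t. A x <= b, x >= 0' is:
  Dual:  min b^T y  s.t.  A^T y >= c,  y >= 0.

So the dual LP is:
  minimize  6y1 + 6y2 + 35y3
  subject to:
    y1 + 3y3 >= 4
    y2 + 4y3 >= 2
    y1, y2, y3 >= 0

Solving the primal: x* = (6, 4.25).
  primal value c^T x* = 32.5.
Solving the dual: y* = (2.5, 0, 0.5).
  dual value b^T y* = 32.5.
Strong duality: c^T x* = b^T y*. Confirmed.

32.5


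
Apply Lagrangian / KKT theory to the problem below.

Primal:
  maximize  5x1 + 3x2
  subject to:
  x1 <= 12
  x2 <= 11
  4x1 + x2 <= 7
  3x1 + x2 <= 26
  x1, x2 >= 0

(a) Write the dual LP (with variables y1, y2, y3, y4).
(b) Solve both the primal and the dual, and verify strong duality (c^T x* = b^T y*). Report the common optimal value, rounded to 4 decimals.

The standard primal-dual pair for 'max c^T x s.t. A x <= b, x >= 0' is:
  Dual:  min b^T y  s.t.  A^T y >= c,  y >= 0.

So the dual LP is:
  minimize  12y1 + 11y2 + 7y3 + 26y4
  subject to:
    y1 + 4y3 + 3y4 >= 5
    y2 + y3 + y4 >= 3
    y1, y2, y3, y4 >= 0

Solving the primal: x* = (0, 7).
  primal value c^T x* = 21.
Solving the dual: y* = (0, 0, 3, 0).
  dual value b^T y* = 21.
Strong duality: c^T x* = b^T y*. Confirmed.

21


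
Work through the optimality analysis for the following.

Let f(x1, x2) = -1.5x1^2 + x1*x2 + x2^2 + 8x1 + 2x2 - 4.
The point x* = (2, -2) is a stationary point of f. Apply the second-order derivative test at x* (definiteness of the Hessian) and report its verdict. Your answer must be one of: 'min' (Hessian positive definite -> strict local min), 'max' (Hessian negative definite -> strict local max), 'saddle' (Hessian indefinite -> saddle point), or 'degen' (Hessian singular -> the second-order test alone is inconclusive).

Compute the Hessian H = grad^2 f:
  H = [[-3, 1], [1, 2]]
Verify stationarity: grad f(x*) = H x* + g = (0, 0).
Eigenvalues of H: -3.1926, 2.1926.
Eigenvalues have mixed signs, so H is indefinite -> x* is a saddle point.

saddle


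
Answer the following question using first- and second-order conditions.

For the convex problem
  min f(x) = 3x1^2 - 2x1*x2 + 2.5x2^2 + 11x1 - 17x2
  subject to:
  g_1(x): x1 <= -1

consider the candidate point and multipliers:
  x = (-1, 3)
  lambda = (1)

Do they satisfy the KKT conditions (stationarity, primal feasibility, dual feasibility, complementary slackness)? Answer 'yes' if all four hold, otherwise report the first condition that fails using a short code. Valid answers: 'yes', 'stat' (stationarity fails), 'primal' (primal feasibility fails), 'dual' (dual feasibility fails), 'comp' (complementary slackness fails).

Gradient of f: grad f(x) = Q x + c = (-1, 0)
Constraint values g_i(x) = a_i^T x - b_i:
  g_1((-1, 3)) = 0
Stationarity residual: grad f(x) + sum_i lambda_i a_i = (0, 0)
  -> stationarity OK
Primal feasibility (all g_i <= 0): OK
Dual feasibility (all lambda_i >= 0): OK
Complementary slackness (lambda_i * g_i(x) = 0 for all i): OK

Verdict: yes, KKT holds.

yes


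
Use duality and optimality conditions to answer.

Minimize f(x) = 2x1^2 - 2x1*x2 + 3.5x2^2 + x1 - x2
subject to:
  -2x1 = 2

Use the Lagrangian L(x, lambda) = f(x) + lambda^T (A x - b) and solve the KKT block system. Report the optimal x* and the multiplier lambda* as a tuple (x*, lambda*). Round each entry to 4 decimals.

Form the Lagrangian:
  L(x, lambda) = (1/2) x^T Q x + c^T x + lambda^T (A x - b)
Stationarity (grad_x L = 0): Q x + c + A^T lambda = 0.
Primal feasibility: A x = b.

This gives the KKT block system:
  [ Q   A^T ] [ x     ]   [-c ]
  [ A    0  ] [ lambda ] = [ b ]

Solving the linear system:
  x*      = (-1, -0.1429)
  lambda* = (-1.3571)
  f(x*)   = 0.9286

x* = (-1, -0.1429), lambda* = (-1.3571)


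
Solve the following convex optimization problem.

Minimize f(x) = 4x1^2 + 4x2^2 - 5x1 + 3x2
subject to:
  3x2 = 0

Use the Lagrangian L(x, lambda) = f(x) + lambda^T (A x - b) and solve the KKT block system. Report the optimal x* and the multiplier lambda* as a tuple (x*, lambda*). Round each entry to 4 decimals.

Form the Lagrangian:
  L(x, lambda) = (1/2) x^T Q x + c^T x + lambda^T (A x - b)
Stationarity (grad_x L = 0): Q x + c + A^T lambda = 0.
Primal feasibility: A x = b.

This gives the KKT block system:
  [ Q   A^T ] [ x     ]   [-c ]
  [ A    0  ] [ lambda ] = [ b ]

Solving the linear system:
  x*      = (0.625, 0)
  lambda* = (-1)
  f(x*)   = -1.5625

x* = (0.625, 0), lambda* = (-1)


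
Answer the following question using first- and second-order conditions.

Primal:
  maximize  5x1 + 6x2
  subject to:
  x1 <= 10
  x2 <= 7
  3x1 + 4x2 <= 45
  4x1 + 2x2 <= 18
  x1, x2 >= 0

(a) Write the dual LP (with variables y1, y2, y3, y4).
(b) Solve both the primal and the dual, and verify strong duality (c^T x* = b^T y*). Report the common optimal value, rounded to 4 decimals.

The standard primal-dual pair for 'max c^T x s.t. A x <= b, x >= 0' is:
  Dual:  min b^T y  s.t.  A^T y >= c,  y >= 0.

So the dual LP is:
  minimize  10y1 + 7y2 + 45y3 + 18y4
  subject to:
    y1 + 3y3 + 4y4 >= 5
    y2 + 4y3 + 2y4 >= 6
    y1, y2, y3, y4 >= 0

Solving the primal: x* = (1, 7).
  primal value c^T x* = 47.
Solving the dual: y* = (0, 3.5, 0, 1.25).
  dual value b^T y* = 47.
Strong duality: c^T x* = b^T y*. Confirmed.

47


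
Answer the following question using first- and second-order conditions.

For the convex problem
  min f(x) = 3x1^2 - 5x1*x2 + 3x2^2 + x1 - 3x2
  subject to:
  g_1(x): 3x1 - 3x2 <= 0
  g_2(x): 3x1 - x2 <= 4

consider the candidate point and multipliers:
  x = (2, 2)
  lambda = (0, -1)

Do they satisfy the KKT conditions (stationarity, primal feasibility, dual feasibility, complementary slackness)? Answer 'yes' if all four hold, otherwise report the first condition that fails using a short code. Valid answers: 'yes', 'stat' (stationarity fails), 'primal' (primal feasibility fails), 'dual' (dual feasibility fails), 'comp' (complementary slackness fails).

Gradient of f: grad f(x) = Q x + c = (3, -1)
Constraint values g_i(x) = a_i^T x - b_i:
  g_1((2, 2)) = 0
  g_2((2, 2)) = 0
Stationarity residual: grad f(x) + sum_i lambda_i a_i = (0, 0)
  -> stationarity OK
Primal feasibility (all g_i <= 0): OK
Dual feasibility (all lambda_i >= 0): FAILS
Complementary slackness (lambda_i * g_i(x) = 0 for all i): OK

Verdict: the first failing condition is dual_feasibility -> dual.

dual


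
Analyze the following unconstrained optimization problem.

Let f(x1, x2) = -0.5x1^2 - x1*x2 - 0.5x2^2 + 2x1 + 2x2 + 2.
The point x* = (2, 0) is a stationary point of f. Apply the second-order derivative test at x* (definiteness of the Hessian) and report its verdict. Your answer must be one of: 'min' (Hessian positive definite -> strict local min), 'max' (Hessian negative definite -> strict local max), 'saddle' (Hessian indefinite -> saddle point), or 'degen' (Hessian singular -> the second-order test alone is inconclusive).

Compute the Hessian H = grad^2 f:
  H = [[-1, -1], [-1, -1]]
Verify stationarity: grad f(x*) = H x* + g = (0, 0).
Eigenvalues of H: -2, 0.
H has a zero eigenvalue (singular; negative semidefinite but not definite), so H is neither positive definite, negative definite, nor indefinite. The second-order test alone is inconclusive -> degen.
(Indeed, f is constant along the null direction of H through x*, so x* is not a strict local extremum.)

degen


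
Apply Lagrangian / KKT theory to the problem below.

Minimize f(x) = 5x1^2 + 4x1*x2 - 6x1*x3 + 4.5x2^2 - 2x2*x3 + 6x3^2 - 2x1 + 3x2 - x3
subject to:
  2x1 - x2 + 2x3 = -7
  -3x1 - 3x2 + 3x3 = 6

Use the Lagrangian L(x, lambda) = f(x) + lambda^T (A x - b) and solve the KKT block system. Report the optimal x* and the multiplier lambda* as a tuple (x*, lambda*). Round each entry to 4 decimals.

Form the Lagrangian:
  L(x, lambda) = (1/2) x^T Q x + c^T x + lambda^T (A x - b)
Stationarity (grad_x L = 0): Q x + c + A^T lambda = 0.
Primal feasibility: A x = b.

This gives the KKT block system:
  [ Q   A^T ] [ x     ]   [-c ]
  [ A    0  ] [ lambda ] = [ b ]

Solving the linear system:
  x*      = (-2.6651, -0.3394, -1.0046)
  lambda* = (5.0917, -4.5994)
  f(x*)   = 34.2775

x* = (-2.6651, -0.3394, -1.0046), lambda* = (5.0917, -4.5994)


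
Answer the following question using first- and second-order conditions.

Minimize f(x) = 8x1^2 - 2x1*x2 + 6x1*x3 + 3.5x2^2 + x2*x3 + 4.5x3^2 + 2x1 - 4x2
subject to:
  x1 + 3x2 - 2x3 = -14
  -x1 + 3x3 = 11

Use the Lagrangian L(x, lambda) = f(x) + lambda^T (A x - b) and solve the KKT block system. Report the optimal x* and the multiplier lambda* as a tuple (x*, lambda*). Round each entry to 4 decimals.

Form the Lagrangian:
  L(x, lambda) = (1/2) x^T Q x + c^T x + lambda^T (A x - b)
Stationarity (grad_x L = 0): Q x + c + A^T lambda = 0.
Primal feasibility: A x = b.

This gives the KKT block system:
  [ Q   A^T ] [ x     ]   [-c ]
  [ A    0  ] [ lambda ] = [ b ]

Solving the linear system:
  x*      = (-1.8861, -2.0127, 3.038)
  lambda* = (3.7595, -2.1646)
  f(x*)   = 40.3608

x* = (-1.8861, -2.0127, 3.038), lambda* = (3.7595, -2.1646)


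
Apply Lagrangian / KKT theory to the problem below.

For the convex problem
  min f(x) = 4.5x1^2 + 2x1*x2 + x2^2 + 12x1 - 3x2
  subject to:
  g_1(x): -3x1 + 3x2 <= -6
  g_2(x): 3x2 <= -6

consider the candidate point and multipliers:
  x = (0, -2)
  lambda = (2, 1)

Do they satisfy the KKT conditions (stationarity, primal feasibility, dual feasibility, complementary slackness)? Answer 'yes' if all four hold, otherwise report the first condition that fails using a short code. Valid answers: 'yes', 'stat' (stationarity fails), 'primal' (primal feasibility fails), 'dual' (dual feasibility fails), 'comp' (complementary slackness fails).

Gradient of f: grad f(x) = Q x + c = (8, -7)
Constraint values g_i(x) = a_i^T x - b_i:
  g_1((0, -2)) = 0
  g_2((0, -2)) = 0
Stationarity residual: grad f(x) + sum_i lambda_i a_i = (2, 2)
  -> stationarity FAILS
Primal feasibility (all g_i <= 0): OK
Dual feasibility (all lambda_i >= 0): OK
Complementary slackness (lambda_i * g_i(x) = 0 for all i): OK

Verdict: the first failing condition is stationarity -> stat.

stat


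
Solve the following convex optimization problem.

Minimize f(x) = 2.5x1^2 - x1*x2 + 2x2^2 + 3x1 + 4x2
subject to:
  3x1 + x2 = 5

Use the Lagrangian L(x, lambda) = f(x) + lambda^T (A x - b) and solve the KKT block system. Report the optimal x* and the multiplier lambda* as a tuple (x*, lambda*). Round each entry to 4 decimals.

Form the Lagrangian:
  L(x, lambda) = (1/2) x^T Q x + c^T x + lambda^T (A x - b)
Stationarity (grad_x L = 0): Q x + c + A^T lambda = 0.
Primal feasibility: A x = b.

This gives the KKT block system:
  [ Q   A^T ] [ x     ]   [-c ]
  [ A    0  ] [ lambda ] = [ b ]

Solving the linear system:
  x*      = (1.5745, 0.2766)
  lambda* = (-3.5319)
  f(x*)   = 11.7447

x* = (1.5745, 0.2766), lambda* = (-3.5319)


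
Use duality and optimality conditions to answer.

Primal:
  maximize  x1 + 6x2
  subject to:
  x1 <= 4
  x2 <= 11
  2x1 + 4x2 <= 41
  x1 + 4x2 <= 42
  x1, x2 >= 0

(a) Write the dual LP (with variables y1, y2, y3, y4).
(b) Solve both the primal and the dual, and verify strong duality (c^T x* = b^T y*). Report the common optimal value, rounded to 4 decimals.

The standard primal-dual pair for 'max c^T x s.t. A x <= b, x >= 0' is:
  Dual:  min b^T y  s.t.  A^T y >= c,  y >= 0.

So the dual LP is:
  minimize  4y1 + 11y2 + 41y3 + 42y4
  subject to:
    y1 + 2y3 + y4 >= 1
    y2 + 4y3 + 4y4 >= 6
    y1, y2, y3, y4 >= 0

Solving the primal: x* = (0, 10.25).
  primal value c^T x* = 61.5.
Solving the dual: y* = (0, 0, 1.5, 0).
  dual value b^T y* = 61.5.
Strong duality: c^T x* = b^T y*. Confirmed.

61.5


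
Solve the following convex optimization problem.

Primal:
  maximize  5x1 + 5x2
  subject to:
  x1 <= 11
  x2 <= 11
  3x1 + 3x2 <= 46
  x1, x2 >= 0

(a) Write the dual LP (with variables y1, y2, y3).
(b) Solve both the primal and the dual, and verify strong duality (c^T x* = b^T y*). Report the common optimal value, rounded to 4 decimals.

The standard primal-dual pair for 'max c^T x s.t. A x <= b, x >= 0' is:
  Dual:  min b^T y  s.t.  A^T y >= c,  y >= 0.

So the dual LP is:
  minimize  11y1 + 11y2 + 46y3
  subject to:
    y1 + 3y3 >= 5
    y2 + 3y3 >= 5
    y1, y2, y3 >= 0

Solving the primal: x* = (4.3333, 11).
  primal value c^T x* = 76.6667.
Solving the dual: y* = (0, 0, 1.6667).
  dual value b^T y* = 76.6667.
Strong duality: c^T x* = b^T y*. Confirmed.

76.6667


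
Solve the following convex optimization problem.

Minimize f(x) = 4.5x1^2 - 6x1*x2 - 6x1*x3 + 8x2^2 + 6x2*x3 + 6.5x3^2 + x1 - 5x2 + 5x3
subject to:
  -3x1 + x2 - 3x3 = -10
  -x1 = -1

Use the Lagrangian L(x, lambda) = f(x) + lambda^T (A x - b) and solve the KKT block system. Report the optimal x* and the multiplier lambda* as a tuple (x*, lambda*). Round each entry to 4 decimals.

Form the Lagrangian:
  L(x, lambda) = (1/2) x^T Q x + c^T x + lambda^T (A x - b)
Stationarity (grad_x L = 0): Q x + c + A^T lambda = 0.
Primal feasibility: A x = b.

This gives the KKT block system:
  [ Q   A^T ] [ x     ]   [-c ]
  [ A    0  ] [ lambda ] = [ b ]

Solving the linear system:
  x*      = (1, -0.5959, 2.1347)
  lambda* = (7.7254, -22.4093)
  f(x*)   = 34.7487

x* = (1, -0.5959, 2.1347), lambda* = (7.7254, -22.4093)


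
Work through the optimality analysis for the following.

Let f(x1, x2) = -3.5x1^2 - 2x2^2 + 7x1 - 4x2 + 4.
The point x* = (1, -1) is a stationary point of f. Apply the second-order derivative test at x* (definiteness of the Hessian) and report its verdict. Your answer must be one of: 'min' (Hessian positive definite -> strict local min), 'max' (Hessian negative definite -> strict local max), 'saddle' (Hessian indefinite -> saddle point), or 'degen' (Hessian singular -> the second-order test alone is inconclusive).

Compute the Hessian H = grad^2 f:
  H = [[-7, 0], [0, -4]]
Verify stationarity: grad f(x*) = H x* + g = (0, 0).
Eigenvalues of H: -7, -4.
Both eigenvalues < 0, so H is negative definite -> x* is a strict local max.

max


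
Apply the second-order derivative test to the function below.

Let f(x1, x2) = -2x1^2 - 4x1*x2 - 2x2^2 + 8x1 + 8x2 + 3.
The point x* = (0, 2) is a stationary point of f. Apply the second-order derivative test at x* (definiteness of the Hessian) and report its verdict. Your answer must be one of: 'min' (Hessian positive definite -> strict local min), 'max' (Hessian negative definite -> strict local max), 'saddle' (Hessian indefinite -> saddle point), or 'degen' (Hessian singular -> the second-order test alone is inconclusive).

Compute the Hessian H = grad^2 f:
  H = [[-4, -4], [-4, -4]]
Verify stationarity: grad f(x*) = H x* + g = (0, 0).
Eigenvalues of H: -8, 0.
H has a zero eigenvalue (singular; negative semidefinite but not definite), so H is neither positive definite, negative definite, nor indefinite. The second-order test alone is inconclusive -> degen.
(Indeed, f is constant along the null direction of H through x*, so x* is not a strict local extremum.)

degen


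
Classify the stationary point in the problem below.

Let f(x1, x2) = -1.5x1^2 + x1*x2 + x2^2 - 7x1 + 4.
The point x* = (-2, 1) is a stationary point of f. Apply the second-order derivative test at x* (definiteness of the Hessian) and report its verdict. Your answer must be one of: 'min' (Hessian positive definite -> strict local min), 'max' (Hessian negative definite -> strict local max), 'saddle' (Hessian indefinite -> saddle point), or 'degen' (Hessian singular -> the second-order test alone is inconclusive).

Compute the Hessian H = grad^2 f:
  H = [[-3, 1], [1, 2]]
Verify stationarity: grad f(x*) = H x* + g = (0, 0).
Eigenvalues of H: -3.1926, 2.1926.
Eigenvalues have mixed signs, so H is indefinite -> x* is a saddle point.

saddle


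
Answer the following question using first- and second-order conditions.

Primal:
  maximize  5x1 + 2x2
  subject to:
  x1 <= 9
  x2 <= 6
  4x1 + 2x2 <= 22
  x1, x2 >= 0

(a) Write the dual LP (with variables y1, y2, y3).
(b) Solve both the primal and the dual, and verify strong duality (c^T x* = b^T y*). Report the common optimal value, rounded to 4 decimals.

The standard primal-dual pair for 'max c^T x s.t. A x <= b, x >= 0' is:
  Dual:  min b^T y  s.t.  A^T y >= c,  y >= 0.

So the dual LP is:
  minimize  9y1 + 6y2 + 22y3
  subject to:
    y1 + 4y3 >= 5
    y2 + 2y3 >= 2
    y1, y2, y3 >= 0

Solving the primal: x* = (5.5, 0).
  primal value c^T x* = 27.5.
Solving the dual: y* = (0, 0, 1.25).
  dual value b^T y* = 27.5.
Strong duality: c^T x* = b^T y*. Confirmed.

27.5


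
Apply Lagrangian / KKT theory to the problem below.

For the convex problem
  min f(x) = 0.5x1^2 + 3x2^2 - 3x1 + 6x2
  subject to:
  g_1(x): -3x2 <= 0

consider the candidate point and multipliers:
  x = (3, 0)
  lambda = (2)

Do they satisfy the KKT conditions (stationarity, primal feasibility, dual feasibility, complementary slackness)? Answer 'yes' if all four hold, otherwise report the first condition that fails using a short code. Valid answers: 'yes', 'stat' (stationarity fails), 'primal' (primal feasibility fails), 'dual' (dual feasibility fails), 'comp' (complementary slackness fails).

Gradient of f: grad f(x) = Q x + c = (0, 6)
Constraint values g_i(x) = a_i^T x - b_i:
  g_1((3, 0)) = 0
Stationarity residual: grad f(x) + sum_i lambda_i a_i = (0, 0)
  -> stationarity OK
Primal feasibility (all g_i <= 0): OK
Dual feasibility (all lambda_i >= 0): OK
Complementary slackness (lambda_i * g_i(x) = 0 for all i): OK

Verdict: yes, KKT holds.

yes


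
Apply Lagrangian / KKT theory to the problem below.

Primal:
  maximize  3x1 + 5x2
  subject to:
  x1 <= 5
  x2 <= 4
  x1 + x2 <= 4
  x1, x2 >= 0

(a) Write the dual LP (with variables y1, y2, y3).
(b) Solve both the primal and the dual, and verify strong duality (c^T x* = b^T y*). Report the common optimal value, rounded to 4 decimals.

The standard primal-dual pair for 'max c^T x s.t. A x <= b, x >= 0' is:
  Dual:  min b^T y  s.t.  A^T y >= c,  y >= 0.

So the dual LP is:
  minimize  5y1 + 4y2 + 4y3
  subject to:
    y1 + y3 >= 3
    y2 + y3 >= 5
    y1, y2, y3 >= 0

Solving the primal: x* = (0, 4).
  primal value c^T x* = 20.
Solving the dual: y* = (0, 2, 3).
  dual value b^T y* = 20.
Strong duality: c^T x* = b^T y*. Confirmed.

20


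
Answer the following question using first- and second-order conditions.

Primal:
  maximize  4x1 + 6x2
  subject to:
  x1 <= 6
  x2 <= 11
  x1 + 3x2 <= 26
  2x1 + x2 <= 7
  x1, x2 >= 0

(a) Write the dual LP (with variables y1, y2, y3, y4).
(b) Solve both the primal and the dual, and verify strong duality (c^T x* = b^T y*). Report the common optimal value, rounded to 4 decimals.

The standard primal-dual pair for 'max c^T x s.t. A x <= b, x >= 0' is:
  Dual:  min b^T y  s.t.  A^T y >= c,  y >= 0.

So the dual LP is:
  minimize  6y1 + 11y2 + 26y3 + 7y4
  subject to:
    y1 + y3 + 2y4 >= 4
    y2 + 3y3 + y4 >= 6
    y1, y2, y3, y4 >= 0

Solving the primal: x* = (0, 7).
  primal value c^T x* = 42.
Solving the dual: y* = (0, 0, 0, 6).
  dual value b^T y* = 42.
Strong duality: c^T x* = b^T y*. Confirmed.

42


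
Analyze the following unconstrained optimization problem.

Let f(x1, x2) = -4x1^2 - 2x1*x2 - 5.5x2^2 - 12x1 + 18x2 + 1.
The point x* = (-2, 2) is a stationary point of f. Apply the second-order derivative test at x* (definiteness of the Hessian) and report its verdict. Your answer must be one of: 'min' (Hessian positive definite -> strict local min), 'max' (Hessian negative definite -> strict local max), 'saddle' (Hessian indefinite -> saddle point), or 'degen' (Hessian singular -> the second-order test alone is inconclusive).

Compute the Hessian H = grad^2 f:
  H = [[-8, -2], [-2, -11]]
Verify stationarity: grad f(x*) = H x* + g = (0, 0).
Eigenvalues of H: -12, -7.
Both eigenvalues < 0, so H is negative definite -> x* is a strict local max.

max


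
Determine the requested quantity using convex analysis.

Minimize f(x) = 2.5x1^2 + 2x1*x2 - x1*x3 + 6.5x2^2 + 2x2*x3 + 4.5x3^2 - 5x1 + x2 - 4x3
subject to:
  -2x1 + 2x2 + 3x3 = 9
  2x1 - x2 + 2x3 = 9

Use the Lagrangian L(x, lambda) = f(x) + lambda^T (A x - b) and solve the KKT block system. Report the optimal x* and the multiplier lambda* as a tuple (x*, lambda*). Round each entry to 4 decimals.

Form the Lagrangian:
  L(x, lambda) = (1/2) x^T Q x + c^T x + lambda^T (A x - b)
Stationarity (grad_x L = 0): Q x + c + A^T lambda = 0.
Primal feasibility: A x = b.

This gives the KKT block system:
  [ Q   A^T ] [ x     ]   [-c ]
  [ A    0  ] [ lambda ] = [ b ]

Solving the linear system:
  x*      = (0.8369, -0.0901, 3.618)
  lambda* = (-6.4317, -4.1249)
  f(x*)   = 38.1316

x* = (0.8369, -0.0901, 3.618), lambda* = (-6.4317, -4.1249)


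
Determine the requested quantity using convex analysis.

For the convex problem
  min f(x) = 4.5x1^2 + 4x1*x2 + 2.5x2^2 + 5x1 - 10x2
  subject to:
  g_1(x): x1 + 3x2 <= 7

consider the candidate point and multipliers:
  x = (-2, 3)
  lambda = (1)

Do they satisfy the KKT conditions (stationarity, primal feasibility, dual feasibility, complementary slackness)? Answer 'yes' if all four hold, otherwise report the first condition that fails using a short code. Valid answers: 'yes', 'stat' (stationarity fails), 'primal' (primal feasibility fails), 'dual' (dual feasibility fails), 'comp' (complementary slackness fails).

Gradient of f: grad f(x) = Q x + c = (-1, -3)
Constraint values g_i(x) = a_i^T x - b_i:
  g_1((-2, 3)) = 0
Stationarity residual: grad f(x) + sum_i lambda_i a_i = (0, 0)
  -> stationarity OK
Primal feasibility (all g_i <= 0): OK
Dual feasibility (all lambda_i >= 0): OK
Complementary slackness (lambda_i * g_i(x) = 0 for all i): OK

Verdict: yes, KKT holds.

yes


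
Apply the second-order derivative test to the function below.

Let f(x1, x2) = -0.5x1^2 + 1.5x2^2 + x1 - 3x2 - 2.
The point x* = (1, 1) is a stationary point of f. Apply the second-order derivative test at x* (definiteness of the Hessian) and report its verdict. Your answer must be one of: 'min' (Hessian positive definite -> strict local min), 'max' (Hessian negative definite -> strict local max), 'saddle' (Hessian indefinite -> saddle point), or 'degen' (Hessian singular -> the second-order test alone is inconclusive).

Compute the Hessian H = grad^2 f:
  H = [[-1, 0], [0, 3]]
Verify stationarity: grad f(x*) = H x* + g = (0, 0).
Eigenvalues of H: -1, 3.
Eigenvalues have mixed signs, so H is indefinite -> x* is a saddle point.

saddle


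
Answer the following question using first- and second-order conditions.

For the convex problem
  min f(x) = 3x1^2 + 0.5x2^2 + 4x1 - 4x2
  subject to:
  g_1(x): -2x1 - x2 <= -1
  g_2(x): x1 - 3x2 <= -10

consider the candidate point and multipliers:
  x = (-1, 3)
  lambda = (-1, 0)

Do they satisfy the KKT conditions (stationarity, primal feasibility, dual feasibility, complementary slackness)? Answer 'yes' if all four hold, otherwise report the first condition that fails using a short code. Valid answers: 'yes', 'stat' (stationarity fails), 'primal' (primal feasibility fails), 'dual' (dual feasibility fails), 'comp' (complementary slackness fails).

Gradient of f: grad f(x) = Q x + c = (-2, -1)
Constraint values g_i(x) = a_i^T x - b_i:
  g_1((-1, 3)) = 0
  g_2((-1, 3)) = 0
Stationarity residual: grad f(x) + sum_i lambda_i a_i = (0, 0)
  -> stationarity OK
Primal feasibility (all g_i <= 0): OK
Dual feasibility (all lambda_i >= 0): FAILS
Complementary slackness (lambda_i * g_i(x) = 0 for all i): OK

Verdict: the first failing condition is dual_feasibility -> dual.

dual


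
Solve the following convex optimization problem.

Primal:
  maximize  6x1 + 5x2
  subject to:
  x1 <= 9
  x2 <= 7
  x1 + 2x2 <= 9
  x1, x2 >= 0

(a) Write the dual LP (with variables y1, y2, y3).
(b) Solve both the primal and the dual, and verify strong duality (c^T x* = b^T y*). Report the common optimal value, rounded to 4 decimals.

The standard primal-dual pair for 'max c^T x s.t. A x <= b, x >= 0' is:
  Dual:  min b^T y  s.t.  A^T y >= c,  y >= 0.

So the dual LP is:
  minimize  9y1 + 7y2 + 9y3
  subject to:
    y1 + y3 >= 6
    y2 + 2y3 >= 5
    y1, y2, y3 >= 0

Solving the primal: x* = (9, 0).
  primal value c^T x* = 54.
Solving the dual: y* = (3.5, 0, 2.5).
  dual value b^T y* = 54.
Strong duality: c^T x* = b^T y*. Confirmed.

54


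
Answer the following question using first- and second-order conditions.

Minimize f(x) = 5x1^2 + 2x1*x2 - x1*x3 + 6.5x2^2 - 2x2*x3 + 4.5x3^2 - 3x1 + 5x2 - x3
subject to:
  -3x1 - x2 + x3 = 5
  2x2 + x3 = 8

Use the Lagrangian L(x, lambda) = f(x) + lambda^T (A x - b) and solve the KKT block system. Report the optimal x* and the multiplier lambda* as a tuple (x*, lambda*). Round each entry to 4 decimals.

Form the Lagrangian:
  L(x, lambda) = (1/2) x^T Q x + c^T x + lambda^T (A x - b)
Stationarity (grad_x L = 0): Q x + c + A^T lambda = 0.
Primal feasibility: A x = b.

This gives the KKT block system:
  [ Q   A^T ] [ x     ]   [-c ]
  [ A    0  ] [ lambda ] = [ b ]

Solving the linear system:
  x*      = (-1.5085, 2.5085, 2.9831)
  lambda* = (-5.3503, -16.9887)
  f(x*)   = 88.3729

x* = (-1.5085, 2.5085, 2.9831), lambda* = (-5.3503, -16.9887)


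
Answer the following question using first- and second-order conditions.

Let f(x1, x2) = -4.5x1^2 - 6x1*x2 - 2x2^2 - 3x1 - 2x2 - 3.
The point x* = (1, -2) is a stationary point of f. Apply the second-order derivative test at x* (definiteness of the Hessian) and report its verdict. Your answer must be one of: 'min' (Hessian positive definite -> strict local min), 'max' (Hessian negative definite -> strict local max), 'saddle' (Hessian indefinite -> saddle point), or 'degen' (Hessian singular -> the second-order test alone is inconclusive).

Compute the Hessian H = grad^2 f:
  H = [[-9, -6], [-6, -4]]
Verify stationarity: grad f(x*) = H x* + g = (0, 0).
Eigenvalues of H: -13, 0.
H has a zero eigenvalue (singular; negative semidefinite but not definite), so H is neither positive definite, negative definite, nor indefinite. The second-order test alone is inconclusive -> degen.
(Indeed, f is constant along the null direction of H through x*, so x* is not a strict local extremum.)

degen


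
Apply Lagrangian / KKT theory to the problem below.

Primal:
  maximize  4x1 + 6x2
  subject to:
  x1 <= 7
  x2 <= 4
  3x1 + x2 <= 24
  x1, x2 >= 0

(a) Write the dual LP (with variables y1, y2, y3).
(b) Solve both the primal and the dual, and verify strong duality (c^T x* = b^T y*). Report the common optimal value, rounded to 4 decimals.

The standard primal-dual pair for 'max c^T x s.t. A x <= b, x >= 0' is:
  Dual:  min b^T y  s.t.  A^T y >= c,  y >= 0.

So the dual LP is:
  minimize  7y1 + 4y2 + 24y3
  subject to:
    y1 + 3y3 >= 4
    y2 + y3 >= 6
    y1, y2, y3 >= 0

Solving the primal: x* = (6.6667, 4).
  primal value c^T x* = 50.6667.
Solving the dual: y* = (0, 4.6667, 1.3333).
  dual value b^T y* = 50.6667.
Strong duality: c^T x* = b^T y*. Confirmed.

50.6667


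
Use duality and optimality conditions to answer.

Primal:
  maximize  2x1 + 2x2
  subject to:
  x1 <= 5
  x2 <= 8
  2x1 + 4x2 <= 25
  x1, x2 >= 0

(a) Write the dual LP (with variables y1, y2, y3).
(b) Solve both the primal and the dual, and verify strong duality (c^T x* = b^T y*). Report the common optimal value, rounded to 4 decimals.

The standard primal-dual pair for 'max c^T x s.t. A x <= b, x >= 0' is:
  Dual:  min b^T y  s.t.  A^T y >= c,  y >= 0.

So the dual LP is:
  minimize  5y1 + 8y2 + 25y3
  subject to:
    y1 + 2y3 >= 2
    y2 + 4y3 >= 2
    y1, y2, y3 >= 0

Solving the primal: x* = (5, 3.75).
  primal value c^T x* = 17.5.
Solving the dual: y* = (1, 0, 0.5).
  dual value b^T y* = 17.5.
Strong duality: c^T x* = b^T y*. Confirmed.

17.5


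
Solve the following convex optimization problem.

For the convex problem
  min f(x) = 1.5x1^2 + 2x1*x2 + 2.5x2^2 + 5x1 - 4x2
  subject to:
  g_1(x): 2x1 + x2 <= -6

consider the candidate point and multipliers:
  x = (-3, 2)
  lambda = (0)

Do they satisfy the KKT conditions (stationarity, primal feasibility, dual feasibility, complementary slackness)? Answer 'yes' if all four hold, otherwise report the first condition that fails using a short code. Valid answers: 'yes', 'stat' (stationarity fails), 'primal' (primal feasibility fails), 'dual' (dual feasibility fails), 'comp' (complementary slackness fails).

Gradient of f: grad f(x) = Q x + c = (0, 0)
Constraint values g_i(x) = a_i^T x - b_i:
  g_1((-3, 2)) = 2
Stationarity residual: grad f(x) + sum_i lambda_i a_i = (0, 0)
  -> stationarity OK
Primal feasibility (all g_i <= 0): FAILS
Dual feasibility (all lambda_i >= 0): OK
Complementary slackness (lambda_i * g_i(x) = 0 for all i): OK

Verdict: the first failing condition is primal_feasibility -> primal.

primal


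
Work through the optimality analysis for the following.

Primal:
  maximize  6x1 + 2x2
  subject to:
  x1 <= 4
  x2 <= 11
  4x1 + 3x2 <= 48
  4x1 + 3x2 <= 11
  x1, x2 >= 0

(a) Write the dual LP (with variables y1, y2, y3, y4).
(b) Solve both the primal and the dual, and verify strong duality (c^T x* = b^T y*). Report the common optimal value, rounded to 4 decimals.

The standard primal-dual pair for 'max c^T x s.t. A x <= b, x >= 0' is:
  Dual:  min b^T y  s.t.  A^T y >= c,  y >= 0.

So the dual LP is:
  minimize  4y1 + 11y2 + 48y3 + 11y4
  subject to:
    y1 + 4y3 + 4y4 >= 6
    y2 + 3y3 + 3y4 >= 2
    y1, y2, y3, y4 >= 0

Solving the primal: x* = (2.75, 0).
  primal value c^T x* = 16.5.
Solving the dual: y* = (0, 0, 0, 1.5).
  dual value b^T y* = 16.5.
Strong duality: c^T x* = b^T y*. Confirmed.

16.5


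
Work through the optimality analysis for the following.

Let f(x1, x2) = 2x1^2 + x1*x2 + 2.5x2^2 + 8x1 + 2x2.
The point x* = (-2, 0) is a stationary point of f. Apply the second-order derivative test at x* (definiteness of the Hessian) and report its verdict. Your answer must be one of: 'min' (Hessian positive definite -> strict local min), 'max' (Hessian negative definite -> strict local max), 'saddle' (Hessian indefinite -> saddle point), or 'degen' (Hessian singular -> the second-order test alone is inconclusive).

Compute the Hessian H = grad^2 f:
  H = [[4, 1], [1, 5]]
Verify stationarity: grad f(x*) = H x* + g = (0, 0).
Eigenvalues of H: 3.382, 5.618.
Both eigenvalues > 0, so H is positive definite -> x* is a strict local min.

min


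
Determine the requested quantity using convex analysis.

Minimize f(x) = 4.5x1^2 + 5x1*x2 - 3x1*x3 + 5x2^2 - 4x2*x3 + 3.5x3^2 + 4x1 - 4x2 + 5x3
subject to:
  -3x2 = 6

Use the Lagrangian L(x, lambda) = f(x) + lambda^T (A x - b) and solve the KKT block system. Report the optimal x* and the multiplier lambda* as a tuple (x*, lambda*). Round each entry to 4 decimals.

Form the Lagrangian:
  L(x, lambda) = (1/2) x^T Q x + c^T x + lambda^T (A x - b)
Stationarity (grad_x L = 0): Q x + c + A^T lambda = 0.
Primal feasibility: A x = b.

This gives the KKT block system:
  [ Q   A^T ] [ x     ]   [-c ]
  [ A    0  ] [ lambda ] = [ b ]

Solving the linear system:
  x*      = (0.0556, -2, -1.8333)
  lambda* = (-5.463)
  f(x*)   = 15.9167

x* = (0.0556, -2, -1.8333), lambda* = (-5.463)
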